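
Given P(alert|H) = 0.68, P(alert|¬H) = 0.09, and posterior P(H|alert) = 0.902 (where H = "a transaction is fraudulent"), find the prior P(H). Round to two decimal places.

P(H) = 0.55

Bayes' rule in odds form gives O(H|E) = O(H)·[P(E|H)/P(E|¬H)], hence O(H) = O(H|E)/LR.
Posterior odds = 0.902/(1−0.902) = 9.2041. LR = 0.68/0.09 = 7.5556.
Prior odds = 9.2041/7.5556 = 1.2182, so P(H) = 1.2182/(1+1.2182) ≈ 0.55.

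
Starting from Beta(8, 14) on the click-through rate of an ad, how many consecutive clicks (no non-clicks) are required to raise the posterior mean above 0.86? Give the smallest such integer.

After k clicks and 0 non-clicks the posterior is Beta(8+k, 14), with mean (8+k)/(8+14+k).
Set (8+k)/(22+k) > 0.86 and solve: k > (0.86·22 − 8)/(1 − 0.86) = 78.000.
The smallest integer exceeding 78.000 is 79, and checking k=79: (87)/(101) = 0.8614 > 0.86.

k = 79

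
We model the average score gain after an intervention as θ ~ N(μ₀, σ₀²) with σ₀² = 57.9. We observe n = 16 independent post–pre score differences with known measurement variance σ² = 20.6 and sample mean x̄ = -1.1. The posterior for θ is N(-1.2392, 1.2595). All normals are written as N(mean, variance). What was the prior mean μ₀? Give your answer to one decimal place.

μ₀ = -7.5

With known observation variance, the Normal–Normal posterior has precision τ_n = τ₀ + n/σ² and mean μ_n = (τ₀μ₀ + (n/σ²)x̄)/τ_n.
Here τ₀ = 1/57.9 = 0.017271 and τ_data = 16/20.6 = 0.776699, so τ_n = 0.793970.
Rearranging for μ₀: μ₀ = (μ_n·τ_n − τ_data·x̄)/τ₀ = (-1.2392·0.793970 − 0.776699·-1.1) / 0.017271 = -0.129519/0.017271 ≈ -7.5.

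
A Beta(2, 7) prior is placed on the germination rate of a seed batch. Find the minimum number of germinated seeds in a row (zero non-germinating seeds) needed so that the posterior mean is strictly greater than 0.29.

After k germinated seeds and 0 non-germinating seeds the posterior is Beta(2+k, 7), with mean (2+k)/(2+7+k).
Set (2+k)/(9+k) > 0.29 and solve: k > (0.29·9 − 2)/(1 − 0.29) = 0.859.
The smallest integer exceeding 0.859 is 1, and checking k=1: (3)/(10) = 0.3000 > 0.29.

k = 1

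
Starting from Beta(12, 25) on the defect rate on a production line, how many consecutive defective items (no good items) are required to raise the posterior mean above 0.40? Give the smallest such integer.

k = 5

After k defective items and 0 good items the posterior is Beta(12+k, 25), with mean (12+k)/(12+25+k).
Set (12+k)/(37+k) > 0.40 and solve: k > (0.40·37 − 12)/(1 − 0.40) = 4.667.
The smallest integer exceeding 4.667 is 5, and checking k=5: (17)/(42) = 0.4048 > 0.40.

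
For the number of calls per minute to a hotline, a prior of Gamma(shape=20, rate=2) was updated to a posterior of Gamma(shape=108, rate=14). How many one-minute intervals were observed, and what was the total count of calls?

Gamma–Poisson conjugacy: posterior shape = α + Σxᵢ, posterior rate = β + n.
Matching: Σxᵢ = 108 − 20 = 88 and n = 14 − 2 = 12.

n = 12 one-minute intervals with total 88 calls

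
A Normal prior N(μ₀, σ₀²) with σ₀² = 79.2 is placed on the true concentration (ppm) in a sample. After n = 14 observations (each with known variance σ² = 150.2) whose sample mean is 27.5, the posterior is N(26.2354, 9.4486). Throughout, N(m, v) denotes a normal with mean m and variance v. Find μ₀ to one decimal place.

With known observation variance, the Normal–Normal posterior has precision τ_n = τ₀ + n/σ² and mean μ_n = (τ₀μ₀ + (n/σ²)x̄)/τ_n.
Here τ₀ = 1/79.2 = 0.012626 and τ_data = 14/150.2 = 0.093209, so τ_n = 0.105835.
Rearranging for μ₀: μ₀ = (μ_n·τ_n − τ_data·x̄)/τ₀ = (26.2354·0.105835 − 0.093209·27.5) / 0.012626 = 0.213376/0.012626 ≈ 16.9.

μ₀ = 16.9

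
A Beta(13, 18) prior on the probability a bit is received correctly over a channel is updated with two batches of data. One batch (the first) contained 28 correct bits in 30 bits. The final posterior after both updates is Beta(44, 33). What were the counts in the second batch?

Sequential conjugate updates are equivalent to a single update on the pooled data, so total successes = posterior α − prior α and total failures = posterior β − prior β.
Total across both batches: 44−13=31 correct bits, 33−18=15 errors.
Subtract the first batch: 31−28=3 correct bits and 15−2=13 errors.

3 correct bits and 13 errors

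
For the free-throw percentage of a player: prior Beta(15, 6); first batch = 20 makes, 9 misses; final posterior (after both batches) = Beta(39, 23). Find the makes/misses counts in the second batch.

4 makes and 8 misses

Sequential conjugate updates are equivalent to a single update on the pooled data, so total successes = posterior α − prior α and total failures = posterior β − prior β.
Total across both batches: 39−15=24 makes, 23−6=17 misses.
Subtract the first batch: 24−20=4 makes and 17−9=8 misses.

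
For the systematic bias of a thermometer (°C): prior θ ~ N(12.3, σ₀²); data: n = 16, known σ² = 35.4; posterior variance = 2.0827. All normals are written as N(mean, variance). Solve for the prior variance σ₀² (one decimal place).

σ₀² = 35.5

Posterior precision equals prior precision plus data precision: 1/σ_n² = 1/σ₀² + n/σ².
So 1/σ₀² = 1/2.0827 − 16/35.4 = 0.480146 − 0.451977 = 0.028169.
Hence σ₀² = 1/0.028169 ≈ 35.5.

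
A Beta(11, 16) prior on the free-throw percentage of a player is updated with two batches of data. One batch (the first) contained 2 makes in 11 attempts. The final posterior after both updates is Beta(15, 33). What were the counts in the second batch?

2 makes and 8 misses

Because Beta–binomial updating is additive in the counts, the combined data contributed (α_post−α_prior, β_post−β_prior) successes and failures.
Total across both batches: 15−11=4 makes, 33−16=17 misses.
Subtract the first batch: 4−2=2 makes and 17−9=8 misses.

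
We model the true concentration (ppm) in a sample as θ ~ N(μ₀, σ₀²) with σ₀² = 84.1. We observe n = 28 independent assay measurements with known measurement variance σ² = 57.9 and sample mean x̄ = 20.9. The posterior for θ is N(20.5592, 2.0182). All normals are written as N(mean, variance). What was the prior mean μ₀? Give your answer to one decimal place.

The posterior mean is a precision-weighted average: μ_n = (τ₀μ₀ + τ_data·x̄)/(τ₀+τ_data), with τ₀=1/σ₀² and τ_data=n/σ².
Here τ₀ = 1/84.1 = 0.011891 and τ_data = 28/57.9 = 0.483592, so τ_n = 0.495483.
Rearranging for μ₀: μ₀ = (μ_n·τ_n − τ_data·x̄)/τ₀ = (20.5592·0.495483 − 0.483592·20.9) / 0.011891 = 0.079661/0.011891 ≈ 6.7.

μ₀ = 6.7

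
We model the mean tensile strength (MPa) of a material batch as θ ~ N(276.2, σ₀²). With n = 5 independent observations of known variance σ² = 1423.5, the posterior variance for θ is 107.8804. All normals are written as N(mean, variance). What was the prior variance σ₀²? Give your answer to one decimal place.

σ₀² = 173.7

For the Normal–Normal model with known σ², precisions add: τ_n = τ₀ + n/σ².
So 1/σ₀² = 1/107.8804 − 5/1423.5 = 0.009270 − 0.003512 = 0.005758.
Hence σ₀² = 1/0.005758 ≈ 173.7.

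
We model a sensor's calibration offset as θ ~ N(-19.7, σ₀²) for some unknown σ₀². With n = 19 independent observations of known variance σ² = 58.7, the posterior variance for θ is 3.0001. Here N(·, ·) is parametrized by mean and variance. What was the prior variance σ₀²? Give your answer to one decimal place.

σ₀² = 103.7

Posterior precision equals prior precision plus data precision: 1/σ_n² = 1/σ₀² + n/σ².
So 1/σ₀² = 1/3.0001 − 19/58.7 = 0.333322 − 0.323680 = 0.009642.
Hence σ₀² = 1/0.009642 ≈ 103.7.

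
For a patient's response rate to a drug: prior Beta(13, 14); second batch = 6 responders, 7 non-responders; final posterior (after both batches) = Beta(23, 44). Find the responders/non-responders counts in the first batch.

4 responders and 23 non-responders

Because Beta–binomial updating is additive in the counts, the combined data contributed (α_post−α_prior, β_post−β_prior) successes and failures.
Total across both batches: 23−13=10 responders, 44−14=30 non-responders.
Subtract the second batch: 10−6=4 responders and 30−7=23 non-responders.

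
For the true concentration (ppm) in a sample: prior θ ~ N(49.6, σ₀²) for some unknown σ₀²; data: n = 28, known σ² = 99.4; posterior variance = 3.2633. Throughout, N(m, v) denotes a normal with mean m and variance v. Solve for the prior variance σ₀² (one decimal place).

For the Normal–Normal model with known σ², precisions add: τ_n = τ₀ + n/σ².
So 1/σ₀² = 1/3.2633 − 28/99.4 = 0.306438 − 0.281690 = 0.024748.
Hence σ₀² = 1/0.024748 ≈ 40.4.

σ₀² = 40.4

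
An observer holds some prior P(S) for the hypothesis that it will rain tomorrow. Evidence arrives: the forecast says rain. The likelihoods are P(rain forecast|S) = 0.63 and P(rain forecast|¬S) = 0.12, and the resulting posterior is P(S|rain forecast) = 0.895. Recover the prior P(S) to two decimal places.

In odds form, posterior odds = prior odds × likelihood ratio, so prior odds = posterior odds ÷ LR.
Posterior odds = 0.895/(1−0.895) = 8.5238. LR = 0.63/0.12 = 5.2500.
Prior odds = 8.5238/5.2500 = 1.6236, so P(S) = 1.6236/(1+1.6236) ≈ 0.62.

P(S) = 0.62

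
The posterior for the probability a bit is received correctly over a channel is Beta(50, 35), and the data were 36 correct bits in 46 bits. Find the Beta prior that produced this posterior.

Beta(14, 25)

Beta is conjugate to the binomial likelihood: posterior = Beta(α+s, β+f).
So α = 50 − 36 = 14 and β = 35 − 10 = 25.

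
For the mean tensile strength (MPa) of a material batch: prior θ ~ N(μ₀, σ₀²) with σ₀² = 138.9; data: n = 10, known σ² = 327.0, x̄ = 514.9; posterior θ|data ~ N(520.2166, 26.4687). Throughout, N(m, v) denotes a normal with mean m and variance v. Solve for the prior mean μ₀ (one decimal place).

μ₀ = 542.8

The posterior mean is a precision-weighted average: μ_n = (τ₀μ₀ + τ_data·x̄)/(τ₀+τ_data), with τ₀=1/σ₀² and τ_data=n/σ².
Here τ₀ = 1/138.9 = 0.007199 and τ_data = 10/327.0 = 0.030581, so τ_n = 0.037780.
Rearranging for μ₀: μ₀ = (μ_n·τ_n − τ_data·x̄)/τ₀ = (520.2166·0.037780 − 0.030581·514.9) / 0.007199 = 3.907626/0.007199 ≈ 542.8.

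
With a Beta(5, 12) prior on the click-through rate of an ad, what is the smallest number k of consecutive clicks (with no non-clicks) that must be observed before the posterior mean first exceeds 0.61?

After k clicks and 0 non-clicks the posterior is Beta(5+k, 12), with mean (5+k)/(5+12+k).
Set (5+k)/(17+k) > 0.61 and solve: k > (0.61·17 − 5)/(1 − 0.61) = 13.769.
The smallest integer exceeding 13.769 is 14.

k = 14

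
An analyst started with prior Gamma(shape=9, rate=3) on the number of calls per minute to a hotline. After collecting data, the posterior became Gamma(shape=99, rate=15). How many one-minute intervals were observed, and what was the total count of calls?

A Gamma(α, β) prior (rate parametrization) on a Poisson rate with n observations summing to S gives posterior Gamma(α+S, β+n).
Matching: Σxᵢ = 99 − 9 = 90 and n = 15 − 3 = 12.

n = 12 one-minute intervals with total 90 calls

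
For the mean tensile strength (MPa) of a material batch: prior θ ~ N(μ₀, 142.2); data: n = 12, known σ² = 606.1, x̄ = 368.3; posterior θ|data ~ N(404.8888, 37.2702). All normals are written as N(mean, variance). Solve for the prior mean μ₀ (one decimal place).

μ₀ = 507.9

The posterior mean is a precision-weighted average: μ_n = (τ₀μ₀ + τ_data·x̄)/(τ₀+τ_data), with τ₀=1/σ₀² and τ_data=n/σ².
Here τ₀ = 1/142.2 = 0.007032 and τ_data = 12/606.1 = 0.019799, so τ_n = 0.026831.
Rearranging for μ₀: μ₀ = (μ_n·τ_n − τ_data·x̄)/τ₀ = (404.8888·0.026831 − 0.019799·368.3) / 0.007032 = 3.571600/0.007032 ≈ 507.9.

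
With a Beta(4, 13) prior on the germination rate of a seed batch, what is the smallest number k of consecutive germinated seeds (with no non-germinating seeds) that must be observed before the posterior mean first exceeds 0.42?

k = 6

After k germinated seeds and 0 non-germinating seeds the posterior is Beta(4+k, 13), with mean (4+k)/(4+13+k).
Set (4+k)/(17+k) > 0.42 and solve: k > (0.42·17 − 4)/(1 − 0.42) = 5.414.
The smallest integer exceeding 5.414 is 6.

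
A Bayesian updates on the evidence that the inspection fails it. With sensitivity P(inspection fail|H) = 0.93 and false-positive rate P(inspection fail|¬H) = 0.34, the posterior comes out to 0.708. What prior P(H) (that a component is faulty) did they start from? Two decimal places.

In odds form, posterior odds = prior odds × likelihood ratio, so prior odds = posterior odds ÷ LR.
Posterior odds = 0.708/(1−0.708) = 2.4247. LR = 0.93/0.34 = 2.7353.
Prior odds = 2.4247/2.7353 = 0.8864, so P(H) = 0.8864/(1+0.8864) ≈ 0.47.

P(H) = 0.47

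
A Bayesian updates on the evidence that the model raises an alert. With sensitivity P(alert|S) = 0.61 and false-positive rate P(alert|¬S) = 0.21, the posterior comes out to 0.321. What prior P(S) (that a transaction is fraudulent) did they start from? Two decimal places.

P(S) = 0.14

Bayes' rule in odds form gives O(S|E) = O(S)·[P(E|S)/P(E|¬S)], hence O(S) = O(S|E)/LR.
Posterior odds = 0.321/(1−0.321) = 0.4728. LR = 0.61/0.21 = 2.9048.
Prior odds = 0.4728/2.9048 = 0.1628, so P(S) = 0.1628/(1+0.1628) ≈ 0.14.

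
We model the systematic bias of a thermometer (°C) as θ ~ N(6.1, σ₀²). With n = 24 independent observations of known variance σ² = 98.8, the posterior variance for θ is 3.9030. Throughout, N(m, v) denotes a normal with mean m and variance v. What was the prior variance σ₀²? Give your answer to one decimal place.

σ₀² = 75.2

Posterior precision equals prior precision plus data precision: 1/σ_n² = 1/σ₀² + n/σ².
So 1/σ₀² = 1/3.9030 − 24/98.8 = 0.256213 − 0.242915 = 0.013298.
Hence σ₀² = 1/0.013298 ≈ 75.2.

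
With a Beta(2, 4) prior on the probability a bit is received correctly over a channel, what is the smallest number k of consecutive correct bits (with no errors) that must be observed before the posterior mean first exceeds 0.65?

k = 6

After k correct bits and 0 errors the posterior is Beta(2+k, 4), with mean (2+k)/(2+4+k).
Set (2+k)/(6+k) > 0.65 and solve: k > (0.65·6 − 2)/(1 − 0.65) = 5.429.
The smallest integer exceeding 5.429 is 6, and checking k=6: (8)/(12) = 0.6667 > 0.65.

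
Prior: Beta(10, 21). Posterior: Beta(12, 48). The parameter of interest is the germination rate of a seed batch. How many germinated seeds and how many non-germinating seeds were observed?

2 germinated seeds and 27 non-germinating seeds

A Beta(a, b) prior with s successes and f failures in binomial data gives a Beta(a+s, b+f) posterior.
So s = 12 − 10 = 2 and f = 48 − 21 = 27.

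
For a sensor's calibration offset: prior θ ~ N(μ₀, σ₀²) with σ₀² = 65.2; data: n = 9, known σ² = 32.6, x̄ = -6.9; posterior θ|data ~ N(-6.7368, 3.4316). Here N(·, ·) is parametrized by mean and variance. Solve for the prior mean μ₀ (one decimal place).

μ₀ = -3.8

The posterior mean is a precision-weighted average: μ_n = (τ₀μ₀ + τ_data·x̄)/(τ₀+τ_data), with τ₀=1/σ₀² and τ_data=n/σ².
Here τ₀ = 1/65.2 = 0.015337 and τ_data = 9/32.6 = 0.276074, so τ_n = 0.291411.
Rearranging for μ₀: μ₀ = (μ_n·τ_n − τ_data·x̄)/τ₀ = (-6.7368·0.291411 − 0.276074·-6.9) / 0.015337 = -0.058267/0.015337 ≈ -3.8.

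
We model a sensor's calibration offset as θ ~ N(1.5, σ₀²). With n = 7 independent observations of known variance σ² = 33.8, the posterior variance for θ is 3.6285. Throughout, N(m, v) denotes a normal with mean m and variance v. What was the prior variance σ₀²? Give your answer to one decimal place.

For the Normal–Normal model with known σ², precisions add: τ_n = τ₀ + n/σ².
So 1/σ₀² = 1/3.6285 − 7/33.8 = 0.275596 − 0.207101 = 0.068495.
Hence σ₀² = 1/0.068495 ≈ 14.6.

σ₀² = 14.6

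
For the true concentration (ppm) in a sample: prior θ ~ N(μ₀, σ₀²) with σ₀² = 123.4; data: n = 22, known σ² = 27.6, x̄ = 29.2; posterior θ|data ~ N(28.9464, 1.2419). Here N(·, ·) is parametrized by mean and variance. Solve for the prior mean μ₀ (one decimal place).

The posterior mean is a precision-weighted average: μ_n = (τ₀μ₀ + τ_data·x̄)/(τ₀+τ_data), with τ₀=1/σ₀² and τ_data=n/σ².
Here τ₀ = 1/123.4 = 0.008104 and τ_data = 22/27.6 = 0.797101, so τ_n = 0.805205.
Rearranging for μ₀: μ₀ = (μ_n·τ_n − τ_data·x̄)/τ₀ = (28.9464·0.805205 − 0.797101·29.2) / 0.008104 = 0.032437/0.008104 ≈ 4.0.

μ₀ = 4.0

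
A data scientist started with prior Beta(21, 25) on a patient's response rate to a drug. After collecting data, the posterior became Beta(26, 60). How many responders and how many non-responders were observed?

5 responders and 35 non-responders

A Beta(a, b) prior with s successes and f failures in binomial data gives a Beta(a+s, b+f) posterior.
So s = 26 − 21 = 5 and f = 60 − 25 = 35.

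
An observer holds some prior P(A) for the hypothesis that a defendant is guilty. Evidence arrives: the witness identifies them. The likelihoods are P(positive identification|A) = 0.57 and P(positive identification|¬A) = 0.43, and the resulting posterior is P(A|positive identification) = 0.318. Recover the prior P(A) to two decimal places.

In odds form, posterior odds = prior odds × likelihood ratio, so prior odds = posterior odds ÷ LR.
Posterior odds = 0.318/(1−0.318) = 0.4663. LR = 0.57/0.43 = 1.3256.
Prior odds = 0.4663/1.3256 = 0.3518, so P(A) = 0.3518/(1+0.3518) ≈ 0.26.

P(A) = 0.26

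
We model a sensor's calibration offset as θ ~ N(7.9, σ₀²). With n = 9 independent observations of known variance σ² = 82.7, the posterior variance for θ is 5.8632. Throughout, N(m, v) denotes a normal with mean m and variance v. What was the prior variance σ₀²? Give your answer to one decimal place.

σ₀² = 16.2

For the Normal–Normal model with known σ², precisions add: τ_n = τ₀ + n/σ².
So 1/σ₀² = 1/5.8632 − 9/82.7 = 0.170555 − 0.108827 = 0.061728.
Hence σ₀² = 1/0.061728 ≈ 16.2.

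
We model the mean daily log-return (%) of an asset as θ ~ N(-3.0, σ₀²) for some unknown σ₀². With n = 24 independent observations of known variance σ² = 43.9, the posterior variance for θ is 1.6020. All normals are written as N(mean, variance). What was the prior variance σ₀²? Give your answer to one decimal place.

σ₀² = 12.9

Posterior precision equals prior precision plus data precision: 1/σ_n² = 1/σ₀² + n/σ².
So 1/σ₀² = 1/1.6020 − 24/43.9 = 0.624220 − 0.546697 = 0.077523.
Hence σ₀² = 1/0.077523 ≈ 12.9.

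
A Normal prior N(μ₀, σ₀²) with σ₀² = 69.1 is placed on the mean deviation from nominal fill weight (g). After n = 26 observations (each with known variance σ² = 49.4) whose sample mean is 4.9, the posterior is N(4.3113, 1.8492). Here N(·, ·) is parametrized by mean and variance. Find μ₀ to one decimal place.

The posterior mean is a precision-weighted average: μ_n = (τ₀μ₀ + τ_data·x̄)/(τ₀+τ_data), with τ₀=1/σ₀² and τ_data=n/σ².
Here τ₀ = 1/69.1 = 0.014472 and τ_data = 26/49.4 = 0.526316, so τ_n = 0.540788.
Rearranging for μ₀: μ₀ = (μ_n·τ_n − τ_data·x̄)/τ₀ = (4.3113·0.540788 − 0.526316·4.9) / 0.014472 = -0.247449/0.014472 ≈ -17.1.

μ₀ = -17.1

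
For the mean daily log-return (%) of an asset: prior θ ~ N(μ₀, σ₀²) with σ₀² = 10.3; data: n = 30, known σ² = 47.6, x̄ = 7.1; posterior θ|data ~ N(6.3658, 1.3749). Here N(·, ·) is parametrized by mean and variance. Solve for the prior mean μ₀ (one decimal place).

μ₀ = 1.6

The posterior mean is a precision-weighted average: μ_n = (τ₀μ₀ + τ_data·x̄)/(τ₀+τ_data), with τ₀=1/σ₀² and τ_data=n/σ².
Here τ₀ = 1/10.3 = 0.097087 and τ_data = 30/47.6 = 0.630252, so τ_n = 0.727339.
Rearranging for μ₀: μ₀ = (μ_n·τ_n − τ_data·x̄)/τ₀ = (6.3658·0.727339 − 0.630252·7.1) / 0.097087 = 0.155305/0.097087 ≈ 1.6.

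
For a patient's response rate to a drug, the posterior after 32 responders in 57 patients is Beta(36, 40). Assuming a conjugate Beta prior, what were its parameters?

Beta(4, 15)

A Beta(a, b) prior with s successes and f failures in binomial data gives a Beta(a+s, b+f) posterior.
So a = 36 − 32 = 4 and b = 40 − 25 = 15.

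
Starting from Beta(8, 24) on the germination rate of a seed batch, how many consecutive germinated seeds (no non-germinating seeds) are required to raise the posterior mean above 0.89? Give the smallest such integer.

k = 187

After k germinated seeds and 0 non-germinating seeds the posterior is Beta(8+k, 24), with mean (8+k)/(8+24+k).
Set (8+k)/(32+k) > 0.89 and solve: k > (0.89·32 − 8)/(1 − 0.89) = 186.182.
The smallest integer exceeding 186.182 is 187, and checking k=187: (195)/(219) = 0.8904 > 0.89.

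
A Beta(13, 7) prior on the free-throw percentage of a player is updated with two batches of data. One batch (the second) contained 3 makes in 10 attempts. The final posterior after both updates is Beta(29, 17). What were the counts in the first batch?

Sequential conjugate updates are equivalent to a single update on the pooled data, so total successes = posterior α − prior α and total failures = posterior β − prior β.
Total across both batches: 29−13=16 makes, 17−7=10 misses.
Subtract the second batch: 16−3=13 makes and 10−7=3 misses.

13 makes and 3 misses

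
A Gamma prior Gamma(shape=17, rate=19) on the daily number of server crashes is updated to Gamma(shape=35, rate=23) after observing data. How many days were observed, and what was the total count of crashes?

n = 4 days with total 18 crashes

A Gamma(α, β) prior (rate parametrization) on a Poisson rate with n observations summing to S gives posterior Gamma(α+S, β+n).
Matching: Σxᵢ = 35 − 17 = 18 and n = 23 − 19 = 4.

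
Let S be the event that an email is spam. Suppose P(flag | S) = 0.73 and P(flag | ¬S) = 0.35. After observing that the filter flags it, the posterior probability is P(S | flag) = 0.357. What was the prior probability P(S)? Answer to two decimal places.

Bayes' rule in odds form gives O(S|E) = O(S)·[P(E|S)/P(E|¬S)], hence O(S) = O(S|E)/LR.
Posterior odds = 0.357/(1−0.357) = 0.5552. LR = 0.73/0.35 = 2.0857.
Prior odds = 0.5552/2.0857 = 0.2662, so P(S) = 0.2662/(1+0.2662) ≈ 0.21.

P(S) = 0.21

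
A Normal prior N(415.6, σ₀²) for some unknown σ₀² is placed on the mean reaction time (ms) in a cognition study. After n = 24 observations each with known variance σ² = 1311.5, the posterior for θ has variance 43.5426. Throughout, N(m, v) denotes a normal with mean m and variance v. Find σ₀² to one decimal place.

σ₀² = 214.3

Posterior precision equals prior precision plus data precision: 1/σ_n² = 1/σ₀² + n/σ².
So 1/σ₀² = 1/43.5426 − 24/1311.5 = 0.022966 − 0.018300 = 0.004666.
Hence σ₀² = 1/0.004666 ≈ 214.3.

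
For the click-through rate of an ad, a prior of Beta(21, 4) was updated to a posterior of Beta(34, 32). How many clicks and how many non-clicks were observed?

13 clicks and 28 non-clicks

Under Beta–binomial conjugacy the posterior parameters are (a+s, b+f).
So s = 34 − 21 = 13 and f = 32 − 4 = 28.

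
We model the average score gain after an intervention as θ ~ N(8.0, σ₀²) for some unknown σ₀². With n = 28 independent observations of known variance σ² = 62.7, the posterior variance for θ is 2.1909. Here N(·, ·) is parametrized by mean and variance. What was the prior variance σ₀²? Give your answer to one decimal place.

Posterior precision equals prior precision plus data precision: 1/σ_n² = 1/σ₀² + n/σ².
So 1/σ₀² = 1/2.1909 − 28/62.7 = 0.456433 − 0.446571 = 0.009862.
Hence σ₀² = 1/0.009862 ≈ 101.4.

σ₀² = 101.4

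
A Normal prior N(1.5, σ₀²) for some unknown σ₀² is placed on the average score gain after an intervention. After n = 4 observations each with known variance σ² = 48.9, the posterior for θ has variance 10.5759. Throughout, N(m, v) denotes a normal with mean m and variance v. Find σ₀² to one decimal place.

Posterior precision equals prior precision plus data precision: 1/σ_n² = 1/σ₀² + n/σ².
So 1/σ₀² = 1/10.5759 − 4/48.9 = 0.094555 − 0.081800 = 0.012755.
Hence σ₀² = 1/0.012755 ≈ 78.4.

σ₀² = 78.4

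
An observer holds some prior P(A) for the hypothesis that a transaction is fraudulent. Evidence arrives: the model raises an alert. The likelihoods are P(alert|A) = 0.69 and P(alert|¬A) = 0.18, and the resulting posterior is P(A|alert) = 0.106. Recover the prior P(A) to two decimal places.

P(A) = 0.03

Bayes' rule in odds form gives O(A|E) = O(A)·[P(E|A)/P(E|¬A)], hence O(A) = O(A|E)/LR.
Posterior odds = 0.106/(1−0.106) = 0.1186. LR = 0.69/0.18 = 3.8333.
Prior odds = 0.1186/3.8333 = 0.0309, so P(A) = 0.0309/(1+0.0309) ≈ 0.03.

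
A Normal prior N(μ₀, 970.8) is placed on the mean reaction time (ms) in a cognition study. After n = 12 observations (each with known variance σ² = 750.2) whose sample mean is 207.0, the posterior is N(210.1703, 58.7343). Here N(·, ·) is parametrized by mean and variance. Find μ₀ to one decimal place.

The posterior mean is a precision-weighted average: μ_n = (τ₀μ₀ + τ_data·x̄)/(τ₀+τ_data), with τ₀=1/σ₀² and τ_data=n/σ².
Here τ₀ = 1/970.8 = 0.001030 and τ_data = 12/750.2 = 0.015996, so τ_n = 0.017026.
Rearranging for μ₀: μ₀ = (μ_n·τ_n − τ_data·x̄)/τ₀ = (210.1703·0.017026 − 0.015996·207.0) / 0.001030 = 0.267188/0.001030 ≈ 259.4.

μ₀ = 259.4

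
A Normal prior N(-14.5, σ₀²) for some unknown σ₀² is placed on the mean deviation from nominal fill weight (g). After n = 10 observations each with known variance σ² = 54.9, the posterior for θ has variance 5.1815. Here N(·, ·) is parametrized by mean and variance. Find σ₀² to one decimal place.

For the Normal–Normal model with known σ², precisions add: τ_n = τ₀ + n/σ².
So 1/σ₀² = 1/5.1815 − 10/54.9 = 0.192994 − 0.182149 = 0.010845.
Hence σ₀² = 1/0.010845 ≈ 92.2.

σ₀² = 92.2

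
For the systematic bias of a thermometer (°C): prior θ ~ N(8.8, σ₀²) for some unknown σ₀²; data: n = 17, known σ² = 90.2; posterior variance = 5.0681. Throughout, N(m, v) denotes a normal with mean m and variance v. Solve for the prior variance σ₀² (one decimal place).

Posterior precision equals prior precision plus data precision: 1/σ_n² = 1/σ₀² + n/σ².
So 1/σ₀² = 1/5.0681 − 17/90.2 = 0.197313 − 0.188470 = 0.008843.
Hence σ₀² = 1/0.008843 ≈ 113.1.

σ₀² = 113.1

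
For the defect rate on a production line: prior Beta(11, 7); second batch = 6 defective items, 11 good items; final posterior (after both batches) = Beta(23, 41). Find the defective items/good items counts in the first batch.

6 defective items and 23 good items

Sequential conjugate updates are equivalent to a single update on the pooled data, so total successes = posterior α − prior α and total failures = posterior β − prior β.
Total across both batches: 23−11=12 defective items, 41−7=34 good items.
Subtract the second batch: 12−6=6 defective items and 34−11=23 good items.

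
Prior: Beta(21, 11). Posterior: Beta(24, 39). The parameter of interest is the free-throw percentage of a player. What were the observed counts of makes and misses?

Beta is conjugate to the binomial likelihood: posterior = Beta(a+s, b+f).
So s = 24 − 21 = 3 and f = 39 − 11 = 28.

3 makes and 28 misses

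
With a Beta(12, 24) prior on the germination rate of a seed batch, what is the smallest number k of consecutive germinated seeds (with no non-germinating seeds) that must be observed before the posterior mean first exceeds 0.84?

k = 115

After k germinated seeds and 0 non-germinating seeds the posterior is Beta(12+k, 24), with mean (12+k)/(12+24+k).
Set (12+k)/(36+k) > 0.84 and solve: k > (0.84·36 − 12)/(1 − 0.84) = 114.000.
The smallest integer exceeding 114.000 is 115.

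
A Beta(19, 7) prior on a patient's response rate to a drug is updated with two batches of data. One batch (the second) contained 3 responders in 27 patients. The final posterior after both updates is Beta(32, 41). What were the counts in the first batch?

Sequential conjugate updates are equivalent to a single update on the pooled data, so total successes = posterior α − prior α and total failures = posterior β − prior β.
Total across both batches: 32−19=13 responders, 41−7=34 non-responders.
Subtract the second batch: 13−3=10 responders and 34−24=10 non-responders.

10 responders and 10 non-responders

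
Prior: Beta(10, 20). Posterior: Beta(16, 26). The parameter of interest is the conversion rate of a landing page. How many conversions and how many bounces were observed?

6 conversions and 6 bounces

Under Beta–binomial conjugacy the posterior parameters are (a+s, b+f).
Match parameters: s=16−10=6, f=26−20=6.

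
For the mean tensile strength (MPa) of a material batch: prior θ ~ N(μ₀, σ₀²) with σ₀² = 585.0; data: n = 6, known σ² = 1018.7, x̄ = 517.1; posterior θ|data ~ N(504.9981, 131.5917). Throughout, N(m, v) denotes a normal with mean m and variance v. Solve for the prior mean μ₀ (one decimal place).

μ₀ = 463.3

The posterior mean is a precision-weighted average: μ_n = (τ₀μ₀ + τ_data·x̄)/(τ₀+τ_data), with τ₀=1/σ₀² and τ_data=n/σ².
Here τ₀ = 1/585.0 = 0.001709 and τ_data = 6/1018.7 = 0.005890, so τ_n = 0.007599.
Rearranging for μ₀: μ₀ = (μ_n·τ_n − τ_data·x̄)/τ₀ = (504.9981·0.007599 − 0.005890·517.1) / 0.001709 = 0.791762/0.001709 ≈ 463.3.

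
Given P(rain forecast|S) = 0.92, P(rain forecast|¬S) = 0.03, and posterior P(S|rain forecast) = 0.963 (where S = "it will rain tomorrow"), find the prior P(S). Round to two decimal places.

P(S) = 0.46

In odds form, posterior odds = prior odds × likelihood ratio, so prior odds = posterior odds ÷ LR.
Posterior odds = 0.963/(1−0.963) = 26.0270. LR = 0.92/0.03 = 30.6667.
Prior odds = 26.0270/30.6667 = 0.8487, so P(S) = 0.8487/(1+0.8487) ≈ 0.46.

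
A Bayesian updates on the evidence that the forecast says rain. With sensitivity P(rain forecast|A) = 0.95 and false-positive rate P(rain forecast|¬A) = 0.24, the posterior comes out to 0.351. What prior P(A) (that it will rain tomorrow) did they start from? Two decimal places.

In odds form, posterior odds = prior odds × likelihood ratio, so prior odds = posterior odds ÷ LR.
Posterior odds = 0.351/(1−0.351) = 0.5408. LR = 0.95/0.24 = 3.9583.
Prior odds = 0.5408/3.9583 = 0.1366, so P(A) = 0.1366/(1+0.1366) ≈ 0.12.

P(A) = 0.12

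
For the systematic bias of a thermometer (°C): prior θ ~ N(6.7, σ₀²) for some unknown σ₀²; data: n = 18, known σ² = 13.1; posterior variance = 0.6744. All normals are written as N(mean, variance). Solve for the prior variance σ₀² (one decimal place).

For the Normal–Normal model with known σ², precisions add: τ_n = τ₀ + n/σ².
So 1/σ₀² = 1/0.6744 − 18/13.1 = 1.482800 − 1.374046 = 0.108754.
Hence σ₀² = 1/0.108754 ≈ 9.2.

σ₀² = 9.2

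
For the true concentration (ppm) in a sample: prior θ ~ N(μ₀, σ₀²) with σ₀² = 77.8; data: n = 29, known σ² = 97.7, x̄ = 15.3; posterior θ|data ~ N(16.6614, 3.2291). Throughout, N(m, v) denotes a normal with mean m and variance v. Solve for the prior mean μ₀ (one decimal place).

The posterior mean is a precision-weighted average: μ_n = (τ₀μ₀ + τ_data·x̄)/(τ₀+τ_data), with τ₀=1/σ₀² and τ_data=n/σ².
Here τ₀ = 1/77.8 = 0.012853 and τ_data = 29/97.7 = 0.296827, so τ_n = 0.309680.
Rearranging for μ₀: μ₀ = (μ_n·τ_n − τ_data·x̄)/τ₀ = (16.6614·0.309680 − 0.296827·15.3) / 0.012853 = 0.618249/0.012853 ≈ 48.1.

μ₀ = 48.1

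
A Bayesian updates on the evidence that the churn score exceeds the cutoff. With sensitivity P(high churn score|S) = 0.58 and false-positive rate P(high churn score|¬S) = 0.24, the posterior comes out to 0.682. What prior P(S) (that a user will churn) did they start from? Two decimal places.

P(S) = 0.47

Bayes' rule in odds form gives O(S|E) = O(S)·[P(E|S)/P(E|¬S)], hence O(S) = O(S|E)/LR.
Posterior odds = 0.682/(1−0.682) = 2.1447. LR = 0.58/0.24 = 2.4167.
Prior odds = 2.1447/2.4167 = 0.8874, so P(S) = 0.8874/(1+0.8874) ≈ 0.47.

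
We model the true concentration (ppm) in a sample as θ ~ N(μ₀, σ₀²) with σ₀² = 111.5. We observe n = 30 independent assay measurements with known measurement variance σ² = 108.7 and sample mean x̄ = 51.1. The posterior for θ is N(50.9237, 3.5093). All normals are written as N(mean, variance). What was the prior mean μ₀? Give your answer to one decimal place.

With known observation variance, the Normal–Normal posterior has precision τ_n = τ₀ + n/σ² and mean μ_n = (τ₀μ₀ + (n/σ²)x̄)/τ_n.
Here τ₀ = 1/111.5 = 0.008969 and τ_data = 30/108.7 = 0.275989, so τ_n = 0.284958.
Rearranging for μ₀: μ₀ = (μ_n·τ_n − τ_data·x̄)/τ₀ = (50.9237·0.284958 − 0.275989·51.1) / 0.008969 = 0.408078/0.008969 ≈ 45.5.

μ₀ = 45.5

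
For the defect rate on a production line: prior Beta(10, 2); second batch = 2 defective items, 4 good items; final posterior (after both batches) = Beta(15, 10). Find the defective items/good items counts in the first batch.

Sequential conjugate updates are equivalent to a single update on the pooled data, so total successes = posterior α − prior α and total failures = posterior β − prior β.
Total across both batches: 15−10=5 defective items, 10−2=8 good items.
Subtract the second batch: 5−2=3 defective items and 8−4=4 good items.

3 defective items and 4 good items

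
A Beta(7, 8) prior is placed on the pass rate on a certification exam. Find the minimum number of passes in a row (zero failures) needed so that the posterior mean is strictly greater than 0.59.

After k passes and 0 failures the posterior is Beta(7+k, 8), with mean (7+k)/(7+8+k).
Set (7+k)/(15+k) > 0.59 and solve: k > (0.59·15 − 7)/(1 − 0.59) = 4.512.
The smallest integer exceeding 4.512 is 5, and checking k=5: (12)/(20) = 0.6000 > 0.59.

k = 5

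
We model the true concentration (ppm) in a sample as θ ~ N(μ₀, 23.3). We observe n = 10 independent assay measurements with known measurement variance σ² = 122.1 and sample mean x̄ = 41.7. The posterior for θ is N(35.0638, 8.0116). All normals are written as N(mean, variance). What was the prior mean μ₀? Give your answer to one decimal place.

μ₀ = 22.4

With known observation variance, the Normal–Normal posterior has precision τ_n = τ₀ + n/σ² and mean μ_n = (τ₀μ₀ + (n/σ²)x̄)/τ_n.
Here τ₀ = 1/23.3 = 0.042918 and τ_data = 10/122.1 = 0.081900, so τ_n = 0.124818.
Rearranging for μ₀: μ₀ = (μ_n·τ_n − τ_data·x̄)/τ₀ = (35.0638·0.124818 − 0.081900·41.7) / 0.042918 = 0.961363/0.042918 ≈ 22.4.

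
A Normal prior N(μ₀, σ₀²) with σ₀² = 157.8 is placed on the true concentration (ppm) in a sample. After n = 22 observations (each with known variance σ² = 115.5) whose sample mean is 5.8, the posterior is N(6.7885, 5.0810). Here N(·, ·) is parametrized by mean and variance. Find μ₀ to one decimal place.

μ₀ = 36.5

The posterior mean is a precision-weighted average: μ_n = (τ₀μ₀ + τ_data·x̄)/(τ₀+τ_data), with τ₀=1/σ₀² and τ_data=n/σ².
Here τ₀ = 1/157.8 = 0.006337 and τ_data = 22/115.5 = 0.190476, so τ_n = 0.196813.
Rearranging for μ₀: μ₀ = (μ_n·τ_n − τ_data·x̄)/τ₀ = (6.7885·0.196813 − 0.190476·5.8) / 0.006337 = 0.231304/0.006337 ≈ 36.5.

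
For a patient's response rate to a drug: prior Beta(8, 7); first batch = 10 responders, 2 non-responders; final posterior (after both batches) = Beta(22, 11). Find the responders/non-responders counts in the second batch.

4 responders and 2 non-responders

Because Beta–binomial updating is additive in the counts, the combined data contributed (α_post−α_prior, β_post−β_prior) successes and failures.
Total across both batches: 22−8=14 responders, 11−7=4 non-responders.
Subtract the first batch: 14−10=4 responders and 4−2=2 non-responders.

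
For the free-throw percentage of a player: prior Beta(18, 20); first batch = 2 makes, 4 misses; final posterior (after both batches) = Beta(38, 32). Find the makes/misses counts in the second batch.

18 makes and 8 misses

Sequential conjugate updates are equivalent to a single update on the pooled data, so total successes = posterior α − prior α and total failures = posterior β − prior β.
Total across both batches: 38−18=20 makes, 32−20=12 misses.
Subtract the first batch: 20−2=18 makes and 12−4=8 misses.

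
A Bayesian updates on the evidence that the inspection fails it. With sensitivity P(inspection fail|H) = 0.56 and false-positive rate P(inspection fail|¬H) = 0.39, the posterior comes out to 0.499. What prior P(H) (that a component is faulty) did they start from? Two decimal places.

P(H) = 0.41

In odds form, posterior odds = prior odds × likelihood ratio, so prior odds = posterior odds ÷ LR.
Posterior odds = 0.499/(1−0.499) = 0.9960. LR = 0.56/0.39 = 1.4359.
Prior odds = 0.9960/1.4359 = 0.6936, so P(H) = 0.6936/(1+0.6936) ≈ 0.41.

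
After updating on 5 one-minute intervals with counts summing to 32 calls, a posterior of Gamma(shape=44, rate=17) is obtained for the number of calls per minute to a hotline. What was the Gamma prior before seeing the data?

Gamma–Poisson conjugacy: posterior shape = α + Σxᵢ, posterior rate = β + n.
So α = 44 − 32 = 12 and β = 17 − 5 = 12.

Gamma(shape=12, rate=12)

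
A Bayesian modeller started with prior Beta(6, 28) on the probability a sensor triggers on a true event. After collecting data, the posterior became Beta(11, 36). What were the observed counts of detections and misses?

Under Beta–binomial conjugacy the posterior parameters are (α+s, β+f).
So s = 11 − 6 = 5 and f = 36 − 28 = 8.

5 detections and 8 misses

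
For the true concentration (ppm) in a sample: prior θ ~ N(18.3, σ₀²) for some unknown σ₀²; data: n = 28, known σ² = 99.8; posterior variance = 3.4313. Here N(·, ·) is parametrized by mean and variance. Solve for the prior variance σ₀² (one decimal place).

Posterior precision equals prior precision plus data precision: 1/σ_n² = 1/σ₀² + n/σ².
So 1/σ₀² = 1/3.4313 − 28/99.8 = 0.291435 − 0.280561 = 0.010874.
Hence σ₀² = 1/0.010874 ≈ 92.0.

σ₀² = 92.0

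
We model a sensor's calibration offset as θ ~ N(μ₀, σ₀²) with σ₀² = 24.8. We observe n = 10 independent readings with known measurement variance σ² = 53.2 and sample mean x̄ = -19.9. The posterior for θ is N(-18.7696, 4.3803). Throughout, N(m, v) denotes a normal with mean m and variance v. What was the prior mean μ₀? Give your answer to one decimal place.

The posterior mean is a precision-weighted average: μ_n = (τ₀μ₀ + τ_data·x̄)/(τ₀+τ_data), with τ₀=1/σ₀² and τ_data=n/σ².
Here τ₀ = 1/24.8 = 0.040323 and τ_data = 10/53.2 = 0.187970, so τ_n = 0.228293.
Rearranging for μ₀: μ₀ = (μ_n·τ_n − τ_data·x̄)/τ₀ = (-18.7696·0.228293 − 0.187970·-19.9) / 0.040323 = -0.544365/0.040323 ≈ -13.5.

μ₀ = -13.5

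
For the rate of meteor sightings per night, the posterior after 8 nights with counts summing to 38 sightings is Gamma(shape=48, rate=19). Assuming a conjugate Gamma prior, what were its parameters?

Gamma(shape=10, rate=11)

Gamma–Poisson conjugacy: posterior shape = α + Σxᵢ, posterior rate = β + n.
So α = 48 − 38 = 10 and β = 19 − 8 = 11.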